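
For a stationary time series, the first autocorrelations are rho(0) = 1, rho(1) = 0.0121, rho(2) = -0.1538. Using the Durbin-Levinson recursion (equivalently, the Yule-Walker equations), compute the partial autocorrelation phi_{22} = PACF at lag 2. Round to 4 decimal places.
\phi_{22} = -0.1540

The PACF at lag k is phi_{kk}, the last component of the solution
to the Yule-Walker system G_k phi = r_k where
  (G_k)_{ij} = rho(|i - j|), (r_k)_i = rho(i), i,j = 1..k.
Equivalently, Durbin-Levinson gives phi_{kk} iteratively:
  phi_{11} = rho(1)
  phi_{kk} = [rho(k) - sum_{j=1..k-1} phi_{k-1,j} rho(k-j)]
            / [1 - sum_{j=1..k-1} phi_{k-1,j} rho(j)],
  phi_{k,j} = phi_{k-1,j} - phi_{kk} phi_{k-1,k-j},  j = 1..k-1.
Step k = 1:
  phi_11 = rho(1) = 0.0121.
Step k = 2:
  phi_22 = [rho(2) - phi_11 rho(1)] / [1 - phi_11 rho(1)] = [-0.1538 - (0.0121)(0.0121)] / [1 - (0.0121)(0.0121)]
         = -0.15394641 / 0.99985359 = -0.154.
Therefore phi_{22} = -0.1540.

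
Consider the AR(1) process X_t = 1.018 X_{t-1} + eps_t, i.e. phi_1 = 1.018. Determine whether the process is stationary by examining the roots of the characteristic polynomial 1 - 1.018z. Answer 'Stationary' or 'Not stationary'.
\text{Not stationary}

The AR(p) characteristic polynomial is P(z) = 1 - 1.018z.
Stationarity requires all roots to lie outside the unit circle, i.e. |z| > 1 for every root.
This is linear in z: 1 + (-1.018) z = 0  =>  z = -1/(-1.018) = 0.982318,  |z| = 0.982318.
Moduli of all roots: 0.9823.
All moduli strictly greater than 1? No.
Verdict: Not stationary.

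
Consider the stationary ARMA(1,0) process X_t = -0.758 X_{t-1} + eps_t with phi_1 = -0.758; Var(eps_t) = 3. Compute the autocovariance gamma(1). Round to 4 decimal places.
\gamma(1) = -5.3451

Multiply the model equation by X_{t-k} and take expectations. With theta_0 = psi_0 = 1 and psi_j the MA(infinity) weights, this gives
  gamma(k) - sum_i phi_i gamma(k-i) = c_k,
  c_k = sigma^2 * sum_{j=k..q} theta_j psi_{j-k}   (c_k = 0 for k > q),
using gamma(-m) = gamma(m).
Pure AR (q = 0): c_0 = sigma^2 = 3, c_k = 0 for k >= 1.
Equations for k = 0 and k = 1 (AR order 1):
  gamma(0) = phi_1 gamma(1) + c_0
  gamma(1) = phi_1 gamma(0) + c_1
Substituting the second into the first: gamma(0) (1 - phi_1^2) = c_0 + phi_1 c_1, so
  gamma(0) = c_0 / (1 - phi_1^2) = 3 / (1 - (-0.758)^2) = 3 / 0.425436 = 7.051589.
  gamma(1) = phi_1 gamma(0) = (-0.758)(7.051589) = -5.345105.
Therefore gamma(1) = -5.3451 (to 4 decimal places).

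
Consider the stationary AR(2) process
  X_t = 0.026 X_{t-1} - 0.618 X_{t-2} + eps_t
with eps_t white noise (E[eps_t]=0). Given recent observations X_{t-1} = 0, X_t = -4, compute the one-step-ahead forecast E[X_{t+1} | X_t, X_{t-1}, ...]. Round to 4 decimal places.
E[X_{t+1} \mid \mathcal F_t] = -0.1040

For an AR(p) model X_t = c + sum_i phi_i X_{t-i} + eps_t, the
one-step-ahead conditional mean is
  E[X_{t+1} | X_t, ...] = c + sum_i phi_i X_{t+1-i}.
Substitute known values:
  E[X_{t+1} | ...] = (0.026) * (-4) + (-0.618) * (0)
                   = -0.1040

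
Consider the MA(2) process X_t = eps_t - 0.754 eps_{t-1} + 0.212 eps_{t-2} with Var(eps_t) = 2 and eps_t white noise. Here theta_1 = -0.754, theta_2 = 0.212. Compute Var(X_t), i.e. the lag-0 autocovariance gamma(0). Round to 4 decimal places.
\gamma(0) = 3.2269

For an MA(q) process X_t = eps_t + sum_i theta_i eps_{t-i} with
Var(eps_t) = sigma^2, the variance is
  gamma(0) = sigma^2 * (1 + sum_i theta_i^2).
  sum_i theta_i^2 = (-0.754)^2 + (0.212)^2 = 0.568516 + 0.044944 = 0.61346.
  gamma(0) = 2 * (1 + 0.61346) = 2 * 1.61346 = 3.22692, which rounds to 3.2269.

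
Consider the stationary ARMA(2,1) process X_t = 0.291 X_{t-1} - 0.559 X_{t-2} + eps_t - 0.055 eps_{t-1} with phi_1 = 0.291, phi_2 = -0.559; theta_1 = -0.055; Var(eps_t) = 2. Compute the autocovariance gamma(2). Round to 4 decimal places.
\gamma(2) = -1.5150

Multiply the model equation by X_{t-k} and take expectations. With theta_0 = psi_0 = 1 and psi_j the MA(infinity) weights, this gives
  gamma(k) - sum_i phi_i gamma(k-i) = c_k,
  c_k = sigma^2 * sum_{j=k..q} theta_j psi_{j-k}   (c_k = 0 for k > q),
using gamma(-m) = gamma(m).
psi-weights needed (psi_j = theta_j + sum_i phi_i psi_{j-i}):
  psi_1 = theta_1 + phi_1 = -0.055 + (0.291) = 0.236
Right-hand sides:
  c_0 = sigma^2 (1 + theta_1 psi_1) = 2 * (1 + (-0.055)(0.236)) = 2 * 0.98702 = 1.97404
  c_1 = sigma^2 theta_1 = 2 * (-0.055) = -0.11
  c_2 = 0
Equations for k = 0, 1, 2 (AR order 2, c_2 = 0):
  (E0) gamma(0) = phi_1 gamma(1) + phi_2 gamma(2) + c_0
  (E1) gamma(1) = phi_1 gamma(0) + phi_2 gamma(1) + c_1
  (E2) gamma(2) = phi_1 gamma(1) + phi_2 gamma(0)
From (E1): gamma(1) = A gamma(0) + B with
  A = phi_1 / (1 - phi_2) = 0.291 / 1.559 = 0.186658,   B = c_1 / (1 - phi_2) = -0.11 / 1.559 = -0.070558.
Insert (E2) into (E0): gamma(0) (1 - phi_2^2) = phi_1 (1 + phi_2) gamma(1) + c_0.
  phi_1 (1 + phi_2) = (0.291)(0.441) = 0.128331,   1 - phi_2^2 = 0.687519.
Replace gamma(1) by A gamma(0) + B and collect gamma(0):
  gamma(0) [0.687519 - (0.128331)(0.186658)] = (0.128331)(-0.070558) + 1.97404
  gamma(0) * 0.663565 = 1.964985
  gamma(0) = 1.964985 / 0.663565 = 2.961255.
  gamma(1) = A gamma(0) + B = (0.186658)(2.961255) + (-0.070558) = 0.482184.
  gamma(2) = phi_1 gamma(1) + phi_2 gamma(0) = (0.291)(0.482184) + (-0.559)(2.961255) = -1.515026.
Therefore gamma(2) = -1.5150 (to 4 decimal places).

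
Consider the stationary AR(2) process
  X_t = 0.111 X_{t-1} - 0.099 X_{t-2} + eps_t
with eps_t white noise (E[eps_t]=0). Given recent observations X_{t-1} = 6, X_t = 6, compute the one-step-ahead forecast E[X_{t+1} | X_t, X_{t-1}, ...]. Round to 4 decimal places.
E[X_{t+1} \mid \mathcal F_t] = 0.0720

For an AR(p) model X_t = c + sum_i phi_i X_{t-i} + eps_t, the
one-step-ahead conditional mean is
  E[X_{t+1} | X_t, ...] = c + sum_i phi_i X_{t+1-i}.
Substitute known values:
  E[X_{t+1} | ...] = (0.111) * (6) + (-0.099) * (6)
                   = 0.0720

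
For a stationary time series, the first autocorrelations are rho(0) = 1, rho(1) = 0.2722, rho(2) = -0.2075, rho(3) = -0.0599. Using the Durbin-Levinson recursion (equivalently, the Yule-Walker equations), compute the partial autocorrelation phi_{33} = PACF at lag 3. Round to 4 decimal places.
\phi_{33} = 0.1149

The PACF at lag k is phi_{kk}, the last component of the solution
to the Yule-Walker system G_k phi = r_k where
  (G_k)_{ij} = rho(|i - j|), (r_k)_i = rho(i), i,j = 1..k.
Equivalently, Durbin-Levinson gives phi_{kk} iteratively:
  phi_{11} = rho(1)
  phi_{kk} = [rho(k) - sum_{j=1..k-1} phi_{k-1,j} rho(k-j)]
            / [1 - sum_{j=1..k-1} phi_{k-1,j} rho(j)],
  phi_{k,j} = phi_{k-1,j} - phi_{kk} phi_{k-1,k-j},  j = 1..k-1.
Step k = 1:
  phi_11 = rho(1) = 0.2722.
Step k = 2:
  phi_22 = [rho(2) - phi_11 rho(1)] / [1 - phi_11 rho(1)] = [-0.2075 - (0.2722)(0.2722)] / [1 - (0.2722)(0.2722)]
         = -0.28159284 / 0.92590716 = -0.304126.
  Update: phi_21 = phi_11 - phi_22 phi_11 = 0.2722 - (-0.304126)(0.2722) = 0.354983.
Step k = 3:
  phi_33 = [rho(3) - phi_21 rho(2) - phi_22 rho(1)] / [1 - phi_21 rho(1) - phi_22 rho(2)]
    numerator   = -0.0599 - (0.354983)(-0.2075) - (-0.304126)(0.2722) = 0.09654223
    denominator = 1 - (0.354983)(0.2722) - (-0.304126)(-0.2075) = 0.84026733
  phi_33 = 0.09654223 / 0.84026733 = 0.1149.
Therefore phi_{33} = 0.1149.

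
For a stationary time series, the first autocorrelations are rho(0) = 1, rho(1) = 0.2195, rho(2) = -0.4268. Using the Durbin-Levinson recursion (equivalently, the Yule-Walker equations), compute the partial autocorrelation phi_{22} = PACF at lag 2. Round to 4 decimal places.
\phi_{22} = -0.4990

The PACF at lag k is phi_{kk}, the last component of the solution
to the Yule-Walker system G_k phi = r_k where
  (G_k)_{ij} = rho(|i - j|), (r_k)_i = rho(i), i,j = 1..k.
Equivalently, Durbin-Levinson gives phi_{kk} iteratively:
  phi_{11} = rho(1)
  phi_{kk} = [rho(k) - sum_{j=1..k-1} phi_{k-1,j} rho(k-j)]
            / [1 - sum_{j=1..k-1} phi_{k-1,j} rho(j)],
  phi_{k,j} = phi_{k-1,j} - phi_{kk} phi_{k-1,k-j},  j = 1..k-1.
Step k = 1:
  phi_11 = rho(1) = 0.2195.
Step k = 2:
  phi_22 = [rho(2) - phi_11 rho(1)] / [1 - phi_11 rho(1)] = [-0.4268 - (0.2195)(0.2195)] / [1 - (0.2195)(0.2195)]
         = -0.47498025 / 0.95181975 = -0.499.
Therefore phi_{22} = -0.4990.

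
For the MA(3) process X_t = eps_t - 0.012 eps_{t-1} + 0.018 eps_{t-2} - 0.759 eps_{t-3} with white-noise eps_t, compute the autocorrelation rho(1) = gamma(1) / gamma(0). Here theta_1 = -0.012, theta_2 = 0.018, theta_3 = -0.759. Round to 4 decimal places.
\rho(1) = -0.0164

For an MA(q) process with theta_0 = 1, the autocovariance is
  gamma(k) = sigma^2 * sum_{i=0..q-k} theta_i * theta_{i+k},
and rho(k) = gamma(k) / gamma(0). Sigma^2 cancels.
  numerator   = (1)*(-0.012) + (-0.012)*(0.018) + (0.018)*(-0.759) = -0.025878.
  denominator = (1)^2 + (-0.012)^2 + (0.018)^2 + (-0.759)^2 = 1.576549.
  rho(1) = -0.025878 / 1.576549 = -0.0164.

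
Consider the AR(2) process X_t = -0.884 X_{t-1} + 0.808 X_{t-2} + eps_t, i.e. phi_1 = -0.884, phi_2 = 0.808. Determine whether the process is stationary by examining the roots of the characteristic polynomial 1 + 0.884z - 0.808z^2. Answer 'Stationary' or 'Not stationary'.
\text{Not stationary}

The AR(p) characteristic polynomial is P(z) = 1 + 0.884z - 0.808z^2.
Stationarity requires all roots to lie outside the unit circle, i.e. |z| > 1 for every root.
Set 1 + (0.884) z + (-0.808) z^2 = 0, i.e. a z^2 + b z + c = 0 with a = -0.808, b = 0.884, c = 1.
Discriminant D = b^2 - 4ac = (0.884)^2 - 4*(-0.808)*1 = 0.781456 - (-3.232) = 4.013456.
D >= 0, so the roots are real: z = (-b +/- sqrt(D)) / (2a) = (-0.884 +/- 2.003361) / (-1.616).
  z_1 = (-0.884 + 2.003361) / (-1.616) = -0.6927,   |z_1| = 0.6927.
  z_2 = (-0.884 - 2.003361) / (-1.616) = 1.7867,   |z_2| = 1.7867.
Moduli of all roots: 0.6927, 1.7867.
All moduli strictly greater than 1? No.
Verdict: Not stationary.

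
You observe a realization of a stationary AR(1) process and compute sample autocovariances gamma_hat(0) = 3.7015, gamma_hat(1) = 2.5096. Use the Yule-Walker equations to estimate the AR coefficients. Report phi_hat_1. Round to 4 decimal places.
\hat\phi_{1} = 0.6780

The Yule-Walker equations for an AR(p) process read, in matrix form,
  Gamma_p phi = r_p,   with   (Gamma_p)_{ij} = gamma(|i - j|),
                       (r_p)_i = gamma(i),   i,j = 1..p.
Substitute the sample gammas (Toeplitz matrix and right-hand side of size 1):
  Gamma_p = [[3.7015]]
  r_p     = [2.5096]
With p = 1 this is the single equation gamma(0) phi_1 = gamma(1):
  phi_hat_1 = gamma(1) / gamma(0) = 2.5096 / 3.7015 = 0.6780.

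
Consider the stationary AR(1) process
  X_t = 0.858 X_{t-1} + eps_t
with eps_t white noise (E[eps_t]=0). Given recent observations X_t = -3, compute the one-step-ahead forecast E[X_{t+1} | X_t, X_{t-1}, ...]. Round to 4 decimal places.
E[X_{t+1} \mid \mathcal F_t] = -2.5740

For an AR(p) model X_t = c + sum_i phi_i X_{t-i} + eps_t, the
one-step-ahead conditional mean is
  E[X_{t+1} | X_t, ...] = c + sum_i phi_i X_{t+1-i}.
Substitute known values:
  E[X_{t+1} | ...] = (0.858) * (-3)
                   = -2.5740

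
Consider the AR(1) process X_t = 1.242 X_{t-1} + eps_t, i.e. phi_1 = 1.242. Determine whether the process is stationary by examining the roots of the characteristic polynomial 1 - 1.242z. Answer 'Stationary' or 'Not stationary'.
\text{Not stationary}

The AR(p) characteristic polynomial is P(z) = 1 - 1.242z.
Stationarity requires all roots to lie outside the unit circle, i.e. |z| > 1 for every root.
This is linear in z: 1 + (-1.242) z = 0  =>  z = -1/(-1.242) = 0.805153,  |z| = 0.805153.
Moduli of all roots: 0.8052.
All moduli strictly greater than 1? No.
Verdict: Not stationary.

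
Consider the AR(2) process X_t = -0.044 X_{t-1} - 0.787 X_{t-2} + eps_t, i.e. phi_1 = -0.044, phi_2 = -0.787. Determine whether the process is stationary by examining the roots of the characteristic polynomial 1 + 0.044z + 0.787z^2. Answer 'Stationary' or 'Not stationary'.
\text{Stationary}

The AR(p) characteristic polynomial is P(z) = 1 + 0.044z + 0.787z^2.
Stationarity requires all roots to lie outside the unit circle, i.e. |z| > 1 for every root.
Set 1 + (0.044) z + (0.787) z^2 = 0, i.e. a z^2 + b z + c = 0 with a = 0.787, b = 0.044, c = 1.
Discriminant D = b^2 - 4ac = (0.044)^2 - 4*(0.787)*1 = 0.001936 - (3.148) = -3.146064.
D < 0, so the roots are the complex-conjugate pair z = (-b +/- i sqrt(-D)) / (2a) = -0.028 +/- 1.1269i.
For a conjugate pair |z|^2 = z * conj(z) = (product of roots) = c/a = 1/(0.787) = 1.270648, so |z| = sqrt(1.270648) = 1.1272 for both roots.
Moduli of all roots: 1.1272, 1.1272.
All moduli strictly greater than 1? Yes.
Verdict: Stationary.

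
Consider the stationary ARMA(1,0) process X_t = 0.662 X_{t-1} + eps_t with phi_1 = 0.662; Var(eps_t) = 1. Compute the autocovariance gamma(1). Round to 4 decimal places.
\gamma(1) = 1.1784

Multiply the model equation by X_{t-k} and take expectations. With theta_0 = psi_0 = 1 and psi_j the MA(infinity) weights, this gives
  gamma(k) - sum_i phi_i gamma(k-i) = c_k,
  c_k = sigma^2 * sum_{j=k..q} theta_j psi_{j-k}   (c_k = 0 for k > q),
using gamma(-m) = gamma(m).
Pure AR (q = 0): c_0 = sigma^2 = 1, c_k = 0 for k >= 1.
Equations for k = 0 and k = 1 (AR order 1):
  gamma(0) = phi_1 gamma(1) + c_0
  gamma(1) = phi_1 gamma(0) + c_1
Substituting the second into the first: gamma(0) (1 - phi_1^2) = c_0 + phi_1 c_1, so
  gamma(0) = c_0 / (1 - phi_1^2) = 1 / (1 - (0.662)^2) = 1 / 0.561756 = 1.780132.
  gamma(1) = phi_1 gamma(0) = (0.662)(1.780132) = 1.178448.
Therefore gamma(1) = 1.1784 (to 4 decimal places).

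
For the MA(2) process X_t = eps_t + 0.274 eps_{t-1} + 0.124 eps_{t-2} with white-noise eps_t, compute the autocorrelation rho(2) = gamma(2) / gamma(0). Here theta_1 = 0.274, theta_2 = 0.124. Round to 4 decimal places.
\rho(2) = 0.1137

For an MA(q) process with theta_0 = 1, the autocovariance is
  gamma(k) = sigma^2 * sum_{i=0..q-k} theta_i * theta_{i+k},
and rho(k) = gamma(k) / gamma(0). Sigma^2 cancels.
  numerator   = (1)*(0.124) = 0.124.
  denominator = (1)^2 + (0.274)^2 + (0.124)^2 = 1.090452.
  rho(2) = 0.124 / 1.090452 = 0.1137.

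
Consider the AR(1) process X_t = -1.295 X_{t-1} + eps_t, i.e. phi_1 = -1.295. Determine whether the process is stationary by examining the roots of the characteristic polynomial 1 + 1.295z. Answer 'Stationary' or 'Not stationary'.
\text{Not stationary}

The AR(p) characteristic polynomial is P(z) = 1 + 1.295z.
Stationarity requires all roots to lie outside the unit circle, i.e. |z| > 1 for every root.
This is linear in z: 1 + (1.295) z = 0  =>  z = -1/(1.295) = -0.772201,  |z| = 0.772201.
Moduli of all roots: 0.7722.
All moduli strictly greater than 1? No.
Verdict: Not stationary.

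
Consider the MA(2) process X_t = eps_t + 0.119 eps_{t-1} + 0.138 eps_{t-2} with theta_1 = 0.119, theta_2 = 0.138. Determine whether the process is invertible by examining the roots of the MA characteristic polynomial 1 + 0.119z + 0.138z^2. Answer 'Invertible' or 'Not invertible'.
\text{Invertible}

The MA(q) characteristic polynomial is P(z) = 1 + 0.119z + 0.138z^2.
Invertibility requires all roots to lie outside the unit circle, i.e. |z| > 1 for every root.
Set 1 + (0.119) z + (0.138) z^2 = 0, i.e. a z^2 + b z + c = 0 with a = 0.138, b = 0.119, c = 1.
Discriminant D = b^2 - 4ac = (0.119)^2 - 4*(0.138)*1 = 0.014161 - (0.552) = -0.537839.
D < 0, so the roots are the complex-conjugate pair z = (-b +/- i sqrt(-D)) / (2a) = -0.4312 +/- 2.6572i.
For a conjugate pair |z|^2 = z * conj(z) = (product of roots) = c/a = 1/(0.138) = 7.246377, so |z| = sqrt(7.246377) = 2.6919 for both roots.
Moduli of all roots: 2.6919, 2.6919.
All moduli strictly greater than 1? Yes.
Verdict: Invertible.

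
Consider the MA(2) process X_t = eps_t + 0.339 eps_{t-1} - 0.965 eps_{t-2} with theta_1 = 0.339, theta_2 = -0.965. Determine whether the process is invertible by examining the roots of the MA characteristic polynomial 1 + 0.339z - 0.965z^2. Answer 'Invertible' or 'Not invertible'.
\text{Not invertible}

The MA(q) characteristic polynomial is P(z) = 1 + 0.339z - 0.965z^2.
Invertibility requires all roots to lie outside the unit circle, i.e. |z| > 1 for every root.
Set 1 + (0.339) z + (-0.965) z^2 = 0, i.e. a z^2 + b z + c = 0 with a = -0.965, b = 0.339, c = 1.
Discriminant D = b^2 - 4ac = (0.339)^2 - 4*(-0.965)*1 = 0.114921 - (-3.86) = 3.974921.
D >= 0, so the roots are real: z = (-b +/- sqrt(D)) / (2a) = (-0.339 +/- 1.99372) / (-1.93).
  z_1 = (-0.339 + 1.99372) / (-1.93) = -0.8574,   |z_1| = 0.8574.
  z_2 = (-0.339 - 1.99372) / (-1.93) = 1.2087,   |z_2| = 1.2087.
Moduli of all roots: 0.8574, 1.2087.
All moduli strictly greater than 1? No.
Verdict: Not invertible.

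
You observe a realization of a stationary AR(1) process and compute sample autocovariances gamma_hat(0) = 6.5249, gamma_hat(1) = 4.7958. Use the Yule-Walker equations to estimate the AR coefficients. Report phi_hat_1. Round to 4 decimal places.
\hat\phi_{1} = 0.7350

The Yule-Walker equations for an AR(p) process read, in matrix form,
  Gamma_p phi = r_p,   with   (Gamma_p)_{ij} = gamma(|i - j|),
                       (r_p)_i = gamma(i),   i,j = 1..p.
Substitute the sample gammas (Toeplitz matrix and right-hand side of size 1):
  Gamma_p = [[6.5249]]
  r_p     = [4.7958]
With p = 1 this is the single equation gamma(0) phi_1 = gamma(1):
  phi_hat_1 = gamma(1) / gamma(0) = 4.7958 / 6.5249 = 0.7350.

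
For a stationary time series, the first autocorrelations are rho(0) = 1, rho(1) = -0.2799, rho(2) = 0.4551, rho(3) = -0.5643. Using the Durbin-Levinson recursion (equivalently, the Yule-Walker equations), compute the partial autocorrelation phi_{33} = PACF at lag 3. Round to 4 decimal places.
\phi_{33} = -0.4879

The PACF at lag k is phi_{kk}, the last component of the solution
to the Yule-Walker system G_k phi = r_k where
  (G_k)_{ij} = rho(|i - j|), (r_k)_i = rho(i), i,j = 1..k.
Equivalently, Durbin-Levinson gives phi_{kk} iteratively:
  phi_{11} = rho(1)
  phi_{kk} = [rho(k) - sum_{j=1..k-1} phi_{k-1,j} rho(k-j)]
            / [1 - sum_{j=1..k-1} phi_{k-1,j} rho(j)],
  phi_{k,j} = phi_{k-1,j} - phi_{kk} phi_{k-1,k-j},  j = 1..k-1.
Step k = 1:
  phi_11 = rho(1) = -0.2799.
Step k = 2:
  phi_22 = [rho(2) - phi_11 rho(1)] / [1 - phi_11 rho(1)] = [0.4551 - (-0.2799)(-0.2799)] / [1 - (-0.2799)(-0.2799)]
         = 0.37675599 / 0.92165599 = 0.408782.
  Update: phi_21 = phi_11 - phi_22 phi_11 = -0.2799 - (0.408782)(-0.2799) = -0.165482.
Step k = 3:
  phi_33 = [rho(3) - phi_21 rho(2) - phi_22 rho(1)] / [1 - phi_21 rho(1) - phi_22 rho(2)]
    numerator   = -0.5643 - (-0.165482)(0.4551) - (0.408782)(-0.2799) = -0.37457116
    denominator = 1 - (-0.165482)(-0.2799) - (0.408782)(0.4551) = 0.76764508
  phi_33 = -0.37457116 / 0.76764508 = -0.4879.
Therefore phi_{33} = -0.4879.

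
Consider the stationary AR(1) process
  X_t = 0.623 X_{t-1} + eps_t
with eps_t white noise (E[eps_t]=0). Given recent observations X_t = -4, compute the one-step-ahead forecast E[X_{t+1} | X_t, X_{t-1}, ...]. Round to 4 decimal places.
E[X_{t+1} \mid \mathcal F_t] = -2.4920

For an AR(p) model X_t = c + sum_i phi_i X_{t-i} + eps_t, the
one-step-ahead conditional mean is
  E[X_{t+1} | X_t, ...] = c + sum_i phi_i X_{t+1-i}.
Substitute known values:
  E[X_{t+1} | ...] = (0.623) * (-4)
                   = -2.4920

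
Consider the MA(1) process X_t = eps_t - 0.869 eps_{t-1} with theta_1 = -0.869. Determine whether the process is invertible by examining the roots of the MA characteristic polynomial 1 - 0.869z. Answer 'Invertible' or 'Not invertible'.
\text{Invertible}

The MA(q) characteristic polynomial is P(z) = 1 - 0.869z.
Invertibility requires all roots to lie outside the unit circle, i.e. |z| > 1 for every root.
This is linear in z: 1 + (-0.869) z = 0  =>  z = -1/(-0.869) = 1.150748,  |z| = 1.150748.
Moduli of all roots: 1.1507.
All moduli strictly greater than 1? Yes.
Verdict: Invertible.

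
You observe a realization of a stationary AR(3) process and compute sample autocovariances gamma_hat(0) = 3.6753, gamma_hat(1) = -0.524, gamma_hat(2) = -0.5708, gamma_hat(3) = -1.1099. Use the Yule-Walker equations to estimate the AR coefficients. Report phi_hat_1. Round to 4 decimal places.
\hat\phi_{1} = -0.2350

The Yule-Walker equations for an AR(p) process read, in matrix form,
  Gamma_p phi = r_p,   with   (Gamma_p)_{ij} = gamma(|i - j|),
                       (r_p)_i = gamma(i),   i,j = 1..p.
Substitute the sample gammas (Toeplitz matrix and right-hand side of size 3):
  Gamma_p = [[3.6753, -0.524, -0.5708], [-0.524, 3.6753, -0.524], [-0.5708, -0.524, 3.6753]]
  r_p     = [-0.524, -0.5708, -1.1099]
Written out (R1..R3):
  (R1) 3.6753 phi_1 - 0.524 phi_2 - 0.5708 phi_3 = -0.524
  (R2) -0.524 phi_1 + 3.6753 phi_2 - 0.524 phi_3 = -0.5708
  (R3) -0.5708 phi_1 - 0.524 phi_2 + 3.6753 phi_3 = -1.1099
Gaussian elimination:
  R2 <- R2 - (-0.524/3.6753) R1 = R2 - (-0.142573) R1:  3.600592 phi_2 - 0.605381 phi_3 = -0.645508
  R3 <- R3 - (-0.5708/3.6753) R1 = R3 - (-0.155307) R1:  -0.605381 phi_2 + 3.586651 phi_3 = -1.191281
  R3 <- R3 - (-0.605381/3.600592) R2 = R3 - (-0.168134) R2:  3.484866 phi_3 = -1.299813
Back-substitution:
  phi_hat_3 = -1.299813 / 3.484866 = -0.372988
  phi_hat_2 = (-0.645508 - (-0.605381)(-0.372988)) / 3.600592 = -0.24199
  phi_hat_1 = (-0.524 - (-0.524)(-0.24199) - (-0.5708)(-0.372988)) / 3.6753 = -0.235002
So phi_hat = [-0.2350, -0.2420, -0.3730].
Therefore phi_hat_1 = -0.2350.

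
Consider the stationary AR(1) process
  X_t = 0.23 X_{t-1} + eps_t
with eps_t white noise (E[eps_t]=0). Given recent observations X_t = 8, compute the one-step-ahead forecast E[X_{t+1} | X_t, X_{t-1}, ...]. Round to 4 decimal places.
E[X_{t+1} \mid \mathcal F_t] = 1.8400

For an AR(p) model X_t = c + sum_i phi_i X_{t-i} + eps_t, the
one-step-ahead conditional mean is
  E[X_{t+1} | X_t, ...] = c + sum_i phi_i X_{t+1-i}.
Substitute known values:
  E[X_{t+1} | ...] = (0.23) * (8)
                   = 1.8400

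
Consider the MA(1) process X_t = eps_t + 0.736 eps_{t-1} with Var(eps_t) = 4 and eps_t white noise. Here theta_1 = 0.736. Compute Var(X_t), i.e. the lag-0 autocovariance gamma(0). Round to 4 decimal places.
\gamma(0) = 6.1668

For an MA(q) process X_t = eps_t + sum_i theta_i eps_{t-i} with
Var(eps_t) = sigma^2, the variance is
  gamma(0) = sigma^2 * (1 + sum_i theta_i^2).
  sum_i theta_i^2 = (0.736)^2 = 0.541696.
  gamma(0) = 4 * (1 + 0.541696) = 4 * 1.541696 = 6.166784, which rounds to 6.1668.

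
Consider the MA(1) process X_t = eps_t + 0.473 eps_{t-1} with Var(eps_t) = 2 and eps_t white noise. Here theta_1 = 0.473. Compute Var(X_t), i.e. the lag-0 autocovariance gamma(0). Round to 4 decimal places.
\gamma(0) = 2.4475

For an MA(q) process X_t = eps_t + sum_i theta_i eps_{t-i} with
Var(eps_t) = sigma^2, the variance is
  gamma(0) = sigma^2 * (1 + sum_i theta_i^2).
  sum_i theta_i^2 = (0.473)^2 = 0.223729.
  gamma(0) = 2 * (1 + 0.223729) = 2 * 1.223729 = 2.447458, which rounds to 2.4475.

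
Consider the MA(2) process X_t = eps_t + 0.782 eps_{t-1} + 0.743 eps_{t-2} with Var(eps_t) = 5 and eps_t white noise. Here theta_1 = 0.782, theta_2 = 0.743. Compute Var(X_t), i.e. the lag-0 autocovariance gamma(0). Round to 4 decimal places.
\gamma(0) = 10.8179

For an MA(q) process X_t = eps_t + sum_i theta_i eps_{t-i} with
Var(eps_t) = sigma^2, the variance is
  gamma(0) = sigma^2 * (1 + sum_i theta_i^2).
  sum_i theta_i^2 = (0.782)^2 + (0.743)^2 = 0.611524 + 0.552049 = 1.163573.
  gamma(0) = 5 * (1 + 1.163573) = 5 * 2.163573 = 10.817865, which rounds to 10.8179.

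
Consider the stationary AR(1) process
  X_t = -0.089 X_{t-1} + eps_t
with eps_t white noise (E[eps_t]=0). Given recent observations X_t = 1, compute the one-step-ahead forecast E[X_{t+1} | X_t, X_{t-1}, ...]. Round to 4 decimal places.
E[X_{t+1} \mid \mathcal F_t] = -0.0890

For an AR(p) model X_t = c + sum_i phi_i X_{t-i} + eps_t, the
one-step-ahead conditional mean is
  E[X_{t+1} | X_t, ...] = c + sum_i phi_i X_{t+1-i}.
Substitute known values:
  E[X_{t+1} | ...] = (-0.089) * (1)
                   = -0.0890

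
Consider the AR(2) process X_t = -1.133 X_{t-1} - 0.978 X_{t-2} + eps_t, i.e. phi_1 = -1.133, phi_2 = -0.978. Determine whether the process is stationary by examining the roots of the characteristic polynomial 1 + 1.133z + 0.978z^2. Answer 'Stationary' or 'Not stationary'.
\text{Stationary}

The AR(p) characteristic polynomial is P(z) = 1 + 1.133z + 0.978z^2.
Stationarity requires all roots to lie outside the unit circle, i.e. |z| > 1 for every root.
Set 1 + (1.133) z + (0.978) z^2 = 0, i.e. a z^2 + b z + c = 0 with a = 0.978, b = 1.133, c = 1.
Discriminant D = b^2 - 4ac = (1.133)^2 - 4*(0.978)*1 = 1.283689 - (3.912) = -2.628311.
D < 0, so the roots are the complex-conjugate pair z = (-b +/- i sqrt(-D)) / (2a) = -0.5792 +/- 0.8288i.
For a conjugate pair |z|^2 = z * conj(z) = (product of roots) = c/a = 1/(0.978) = 1.022495, so |z| = sqrt(1.022495) = 1.0112 for both roots.
Moduli of all roots: 1.0112, 1.0112.
All moduli strictly greater than 1? Yes.
Verdict: Stationary.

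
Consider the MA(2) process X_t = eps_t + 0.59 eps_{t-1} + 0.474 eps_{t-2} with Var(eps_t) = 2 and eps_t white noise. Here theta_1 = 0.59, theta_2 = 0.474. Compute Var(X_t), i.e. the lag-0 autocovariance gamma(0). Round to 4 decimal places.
\gamma(0) = 3.1456

For an MA(q) process X_t = eps_t + sum_i theta_i eps_{t-i} with
Var(eps_t) = sigma^2, the variance is
  gamma(0) = sigma^2 * (1 + sum_i theta_i^2).
  sum_i theta_i^2 = (0.59)^2 + (0.474)^2 = 0.3481 + 0.224676 = 0.572776.
  gamma(0) = 2 * (1 + 0.572776) = 2 * 1.572776 = 3.145552, which rounds to 3.1456.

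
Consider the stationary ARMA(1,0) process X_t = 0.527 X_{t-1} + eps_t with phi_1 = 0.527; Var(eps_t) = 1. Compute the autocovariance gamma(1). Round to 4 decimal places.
\gamma(1) = 0.7296

Multiply the model equation by X_{t-k} and take expectations. With theta_0 = psi_0 = 1 and psi_j the MA(infinity) weights, this gives
  gamma(k) - sum_i phi_i gamma(k-i) = c_k,
  c_k = sigma^2 * sum_{j=k..q} theta_j psi_{j-k}   (c_k = 0 for k > q),
using gamma(-m) = gamma(m).
Pure AR (q = 0): c_0 = sigma^2 = 1, c_k = 0 for k >= 1.
Equations for k = 0 and k = 1 (AR order 1):
  gamma(0) = phi_1 gamma(1) + c_0
  gamma(1) = phi_1 gamma(0) + c_1
Substituting the second into the first: gamma(0) (1 - phi_1^2) = c_0 + phi_1 c_1, so
  gamma(0) = c_0 / (1 - phi_1^2) = 1 / (1 - (0.527)^2) = 1 / 0.722271 = 1.384522.
  gamma(1) = phi_1 gamma(0) = (0.527)(1.384522) = 0.729643.
Therefore gamma(1) = 0.7296 (to 4 decimal places).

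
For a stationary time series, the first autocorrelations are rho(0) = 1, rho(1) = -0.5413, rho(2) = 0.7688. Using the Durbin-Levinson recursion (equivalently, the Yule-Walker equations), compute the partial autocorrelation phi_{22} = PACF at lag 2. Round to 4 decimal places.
\phi_{22} = 0.6730

The PACF at lag k is phi_{kk}, the last component of the solution
to the Yule-Walker system G_k phi = r_k where
  (G_k)_{ij} = rho(|i - j|), (r_k)_i = rho(i), i,j = 1..k.
Equivalently, Durbin-Levinson gives phi_{kk} iteratively:
  phi_{11} = rho(1)
  phi_{kk} = [rho(k) - sum_{j=1..k-1} phi_{k-1,j} rho(k-j)]
            / [1 - sum_{j=1..k-1} phi_{k-1,j} rho(j)],
  phi_{k,j} = phi_{k-1,j} - phi_{kk} phi_{k-1,k-j},  j = 1..k-1.
Step k = 1:
  phi_11 = rho(1) = -0.5413.
Step k = 2:
  phi_22 = [rho(2) - phi_11 rho(1)] / [1 - phi_11 rho(1)] = [0.7688 - (-0.5413)(-0.5413)] / [1 - (-0.5413)(-0.5413)]
         = 0.47579431 / 0.70699431 = 0.673.
Therefore phi_{22} = 0.6730.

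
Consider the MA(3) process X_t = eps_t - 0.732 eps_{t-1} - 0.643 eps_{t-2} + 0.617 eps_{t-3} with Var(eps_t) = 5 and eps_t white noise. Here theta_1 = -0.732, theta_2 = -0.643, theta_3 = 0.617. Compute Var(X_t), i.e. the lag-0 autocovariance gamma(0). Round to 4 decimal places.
\gamma(0) = 11.6498

For an MA(q) process X_t = eps_t + sum_i theta_i eps_{t-i} with
Var(eps_t) = sigma^2, the variance is
  gamma(0) = sigma^2 * (1 + sum_i theta_i^2).
  sum_i theta_i^2 = (-0.732)^2 + (-0.643)^2 + (0.617)^2 = 0.535824 + 0.413449 + 0.380689 = 1.329962.
  gamma(0) = 5 * (1 + 1.329962) = 5 * 2.329962 = 11.64981, which rounds to 11.6498.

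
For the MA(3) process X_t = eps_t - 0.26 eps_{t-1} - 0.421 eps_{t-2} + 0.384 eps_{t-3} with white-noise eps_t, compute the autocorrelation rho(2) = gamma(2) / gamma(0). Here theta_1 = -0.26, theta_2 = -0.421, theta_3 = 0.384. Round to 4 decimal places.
\rho(2) = -0.3741

For an MA(q) process with theta_0 = 1, the autocovariance is
  gamma(k) = sigma^2 * sum_{i=0..q-k} theta_i * theta_{i+k},
and rho(k) = gamma(k) / gamma(0). Sigma^2 cancels.
  numerator   = (1)*(-0.421) + (-0.26)*(0.384) = -0.52084.
  denominator = (1)^2 + (-0.26)^2 + (-0.421)^2 + (0.384)^2 = 1.392297.
  rho(2) = -0.52084 / 1.392297 = -0.3741.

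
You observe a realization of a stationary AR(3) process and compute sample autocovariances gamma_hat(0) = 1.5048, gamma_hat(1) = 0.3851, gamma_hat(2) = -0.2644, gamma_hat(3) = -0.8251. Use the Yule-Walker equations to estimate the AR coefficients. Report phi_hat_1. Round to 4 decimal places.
\hat\phi_{1} = 0.1960

The Yule-Walker equations for an AR(p) process read, in matrix form,
  Gamma_p phi = r_p,   with   (Gamma_p)_{ij} = gamma(|i - j|),
                       (r_p)_i = gamma(i),   i,j = 1..p.
Substitute the sample gammas (Toeplitz matrix and right-hand side of size 3):
  Gamma_p = [[1.5048, 0.3851, -0.2644], [0.3851, 1.5048, 0.3851], [-0.2644, 0.3851, 1.5048]]
  r_p     = [0.3851, -0.2644, -0.8251]
Written out (R1..R3):
  (R1) 1.5048 phi_1 + 0.3851 phi_2 - 0.2644 phi_3 = 0.3851
  (R2) 0.3851 phi_1 + 1.5048 phi_2 + 0.3851 phi_3 = -0.2644
  (R3) -0.2644 phi_1 + 0.3851 phi_2 + 1.5048 phi_3 = -0.8251
Gaussian elimination:
  R2 <- R2 - (0.3851/1.5048) R1 = R2 - (0.255914) R1:  1.406247 phi_2 + 0.452764 phi_3 = -0.362953
  R3 <- R3 - (-0.2644/1.5048) R1 = R3 - (-0.175704) R1:  0.452764 phi_2 + 1.458344 phi_3 = -0.757436
  R3 <- R3 - (0.452764/1.406247) R2 = R3 - (0.321966) R2:  1.312569 phi_3 = -0.640578
Back-substitution:
  phi_hat_3 = -0.640578 / 1.312569 = -0.488034
  phi_hat_2 = (-0.362953 - (0.452764)(-0.488034)) / 1.406247 = -0.10097
  phi_hat_1 = (0.3851 - (0.3851)(-0.10097) - (-0.2644)(-0.488034)) / 1.5048 = 0.196004
So phi_hat = [0.1960, -0.1010, -0.4880].
Therefore phi_hat_1 = 0.1960.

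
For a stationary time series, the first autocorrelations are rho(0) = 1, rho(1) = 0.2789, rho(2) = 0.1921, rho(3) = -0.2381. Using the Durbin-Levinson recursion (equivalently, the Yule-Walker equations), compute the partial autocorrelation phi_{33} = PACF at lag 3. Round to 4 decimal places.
\phi_{33} = -0.3520

The PACF at lag k is phi_{kk}, the last component of the solution
to the Yule-Walker system G_k phi = r_k where
  (G_k)_{ij} = rho(|i - j|), (r_k)_i = rho(i), i,j = 1..k.
Equivalently, Durbin-Levinson gives phi_{kk} iteratively:
  phi_{11} = rho(1)
  phi_{kk} = [rho(k) - sum_{j=1..k-1} phi_{k-1,j} rho(k-j)]
            / [1 - sum_{j=1..k-1} phi_{k-1,j} rho(j)],
  phi_{k,j} = phi_{k-1,j} - phi_{kk} phi_{k-1,k-j},  j = 1..k-1.
Step k = 1:
  phi_11 = rho(1) = 0.2789.
Step k = 2:
  phi_22 = [rho(2) - phi_11 rho(1)] / [1 - phi_11 rho(1)] = [0.1921 - (0.2789)(0.2789)] / [1 - (0.2789)(0.2789)]
         = 0.11431479 / 0.92221479 = 0.123957.
  Update: phi_21 = phi_11 - phi_22 phi_11 = 0.2789 - (0.123957)(0.2789) = 0.244328.
Step k = 3:
  phi_33 = [rho(3) - phi_21 rho(2) - phi_22 rho(1)] / [1 - phi_21 rho(1) - phi_22 rho(2)]
    numerator   = -0.2381 - (0.244328)(0.1921) - (0.123957)(0.2789) = -0.31960705
    denominator = 1 - (0.244328)(0.2789) - (0.123957)(0.1921) = 0.90804469
  phi_33 = -0.31960705 / 0.90804469 = -0.352.
Therefore phi_{33} = -0.3520.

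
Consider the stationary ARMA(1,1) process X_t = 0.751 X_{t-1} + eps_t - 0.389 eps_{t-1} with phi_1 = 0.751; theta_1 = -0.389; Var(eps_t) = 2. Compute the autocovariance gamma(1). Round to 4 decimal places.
\gamma(1) = 1.1754

Multiply the model equation by X_{t-k} and take expectations. With theta_0 = psi_0 = 1 and psi_j the MA(infinity) weights, this gives
  gamma(k) - sum_i phi_i gamma(k-i) = c_k,
  c_k = sigma^2 * sum_{j=k..q} theta_j psi_{j-k}   (c_k = 0 for k > q),
using gamma(-m) = gamma(m).
psi-weights needed (psi_j = theta_j + sum_i phi_i psi_{j-i}):
  psi_1 = theta_1 + phi_1 = -0.389 + (0.751) = 0.362
Right-hand sides:
  c_0 = sigma^2 (1 + theta_1 psi_1) = 2 * (1 + (-0.389)(0.362)) = 2 * 0.859182 = 1.718364
  c_1 = sigma^2 theta_1 = 2 * (-0.389) = -0.778
  c_2 = 0
Equations for k = 0 and k = 1 (AR order 1):
  gamma(0) = phi_1 gamma(1) + c_0
  gamma(1) = phi_1 gamma(0) + c_1
Substituting the second into the first: gamma(0) (1 - phi_1^2) = c_0 + phi_1 c_1, so
  gamma(0) = (c_0 + phi_1 c_1) / (1 - phi_1^2) = (1.718364 + (0.751)(-0.778)) / (1 - (0.751)^2) = 1.134086 / 0.435999 = 2.601121.
  gamma(1) = phi_1 gamma(0) + c_1 = (0.751)(2.601121) + (-0.778) = 1.175442.
Therefore gamma(1) = 1.1754 (to 4 decimal places).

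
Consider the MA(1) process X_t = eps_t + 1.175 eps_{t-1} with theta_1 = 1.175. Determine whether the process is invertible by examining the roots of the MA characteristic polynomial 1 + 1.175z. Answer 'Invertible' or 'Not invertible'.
\text{Not invertible}

The MA(q) characteristic polynomial is P(z) = 1 + 1.175z.
Invertibility requires all roots to lie outside the unit circle, i.e. |z| > 1 for every root.
This is linear in z: 1 + (1.175) z = 0  =>  z = -1/(1.175) = -0.851064,  |z| = 0.851064.
Moduli of all roots: 0.8511.
All moduli strictly greater than 1? No.
Verdict: Not invertible.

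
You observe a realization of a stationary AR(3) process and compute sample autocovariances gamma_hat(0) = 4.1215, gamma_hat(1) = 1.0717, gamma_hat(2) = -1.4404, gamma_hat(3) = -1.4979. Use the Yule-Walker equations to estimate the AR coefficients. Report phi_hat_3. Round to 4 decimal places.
\hat\phi_{3} = -0.1550

The Yule-Walker equations for an AR(p) process read, in matrix form,
  Gamma_p phi = r_p,   with   (Gamma_p)_{ij} = gamma(|i - j|),
                       (r_p)_i = gamma(i),   i,j = 1..p.
Substitute the sample gammas (Toeplitz matrix and right-hand side of size 3):
  Gamma_p = [[4.1215, 1.0717, -1.4404], [1.0717, 4.1215, 1.0717], [-1.4404, 1.0717, 4.1215]]
  r_p     = [1.0717, -1.4404, -1.4979]
Written out (R1..R3):
  (R1) 4.1215 phi_1 + 1.0717 phi_2 - 1.4404 phi_3 = 1.0717
  (R2) 1.0717 phi_1 + 4.1215 phi_2 + 1.0717 phi_3 = -1.4404
  (R3) -1.4404 phi_1 + 1.0717 phi_2 + 4.1215 phi_3 = -1.4979
Gaussian elimination:
  R2 <- R2 - (1.0717/4.1215) R1 = R2 - (0.260027) R1:  3.842829 phi_2 + 1.446242 phi_3 = -1.719071
  R3 <- R3 - (-1.4404/4.1215) R1 = R3 - (-0.349484) R1:  1.446242 phi_2 + 3.618103 phi_3 = -1.123358
  R3 <- R3 - (1.446242/3.842829) R2 = R3 - (0.376348) R2:  3.073812 phi_3 = -0.476388
Back-substitution:
  phi_hat_3 = -0.476388 / 3.073812 = -0.154983
  phi_hat_2 = (-1.719071 - (1.446242)(-0.154983)) / 3.842829 = -0.389017
  phi_hat_1 = (1.0717 - (1.0717)(-0.389017) - (-1.4404)(-0.154983)) / 4.1215 = 0.307018
So phi_hat = [0.3070, -0.3890, -0.1550].
Therefore phi_hat_3 = -0.1550.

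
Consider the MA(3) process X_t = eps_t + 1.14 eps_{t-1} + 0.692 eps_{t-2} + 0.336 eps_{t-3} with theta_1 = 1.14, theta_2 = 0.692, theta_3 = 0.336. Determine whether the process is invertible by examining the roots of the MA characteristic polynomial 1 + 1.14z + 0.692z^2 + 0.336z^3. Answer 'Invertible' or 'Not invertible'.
\text{Invertible}

The MA(q) characteristic polynomial is P(z) = 1 + 1.14z + 0.692z^2 + 0.336z^3.
Invertibility requires all roots to lie outside the unit circle, i.e. |z| > 1 for every root.
Degree 3: look for a simple real root z0 first, then factor out (1 - z/z0) and solve the remaining quadratic.
Testing z0 = -1.25: P(-1.25) = 1 + (1.14)(-1.25) + (0.692)(-1.25)^2 + (0.336)(-1.25)^3
  = 1 + (-1.425) + (1.08125) + (-0.65625) = 0.  So z_0 = -1.25 is a root, |z_0| = 1.25.
Divide out the factor (1 + 0.8 z) = (1 - z/z0) (since 1/z0 = -0.8):
  P(z) = (1 + 0.8 z)(1 + (0.34) z + (0.42) z^2)
  [check: z-coef 0.34 - (-0.8) = 1.14; z^2-coef 0.42 - (-0.8)(0.34) = 0.692; z^3-coef -(-0.8)(0.42) = 0.336.]
Remaining roots from the quadratic factor 1 + (0.34) z + (0.42) z^2:
  Set 1 + (0.34) z + (0.42) z^2 = 0, i.e. a z^2 + b z + c = 0 with a = 0.42, b = 0.34, c = 1.
  Discriminant D = b^2 - 4ac = (0.34)^2 - 4*(0.42)*1 = 0.1156 - (1.68) = -1.5644.
  D < 0, so the roots are the complex-conjugate pair z = (-b +/- i sqrt(-D)) / (2a) = -0.4048 +/- 1.489i.
  For a conjugate pair |z|^2 = z * conj(z) = (product of roots) = c/a = 1/(0.42) = 2.380952, so |z| = sqrt(2.380952) = 1.543 for both roots.
Moduli of all roots: 1.2500, 1.5430, 1.5430.
All moduli strictly greater than 1? Yes.
Verdict: Invertible.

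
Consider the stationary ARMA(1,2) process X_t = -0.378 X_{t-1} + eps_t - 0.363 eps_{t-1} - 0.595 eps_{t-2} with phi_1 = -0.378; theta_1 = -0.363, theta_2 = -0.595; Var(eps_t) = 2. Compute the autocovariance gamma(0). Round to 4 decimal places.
\gamma(0) = 3.3296

Multiply the model equation by X_{t-k} and take expectations. With theta_0 = psi_0 = 1 and psi_j the MA(infinity) weights, this gives
  gamma(k) - sum_i phi_i gamma(k-i) = c_k,
  c_k = sigma^2 * sum_{j=k..q} theta_j psi_{j-k}   (c_k = 0 for k > q),
using gamma(-m) = gamma(m).
psi-weights needed (psi_j = theta_j + sum_i phi_i psi_{j-i}):
  psi_1 = theta_1 + phi_1 = -0.363 + (-0.378) = -0.741
  psi_2 = theta_2 + phi_1 psi_1 = -0.595 + (-0.378)(-0.741) = -0.314902
Right-hand sides:
  c_0 = sigma^2 (1 + theta_1 psi_1 + theta_2 psi_2) = 2 * (1 + (-0.363)(-0.741) + (-0.595)(-0.314902)) = 2 * 1.45635 = 2.912699
  c_1 = sigma^2 (theta_1 + theta_2 psi_1) = 2 * (-0.363 + (-0.595)(-0.741)) = 0.15579
  c_2 = sigma^2 theta_2 = 2 * (-0.595) = -1.19
Equations for k = 0 and k = 1 (AR order 1):
  gamma(0) = phi_1 gamma(1) + c_0
  gamma(1) = phi_1 gamma(0) + c_1
Substituting the second into the first: gamma(0) (1 - phi_1^2) = c_0 + phi_1 c_1, so
  gamma(0) = (c_0 + phi_1 c_1) / (1 - phi_1^2) = (2.912699 + (-0.378)(0.15579)) / (1 - (-0.378)^2) = 2.853811 / 0.857116 = 3.32955.
Therefore gamma(0) = 3.3296 (to 4 decimal places).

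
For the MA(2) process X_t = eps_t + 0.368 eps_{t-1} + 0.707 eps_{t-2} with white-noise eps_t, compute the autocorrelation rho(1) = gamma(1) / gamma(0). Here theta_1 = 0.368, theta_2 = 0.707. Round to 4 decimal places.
\rho(1) = 0.3841

For an MA(q) process with theta_0 = 1, the autocovariance is
  gamma(k) = sigma^2 * sum_{i=0..q-k} theta_i * theta_{i+k},
and rho(k) = gamma(k) / gamma(0). Sigma^2 cancels.
  numerator   = (1)*(0.368) + (0.368)*(0.707) = 0.628176.
  denominator = (1)^2 + (0.368)^2 + (0.707)^2 = 1.635273.
  rho(1) = 0.628176 / 1.635273 = 0.3841.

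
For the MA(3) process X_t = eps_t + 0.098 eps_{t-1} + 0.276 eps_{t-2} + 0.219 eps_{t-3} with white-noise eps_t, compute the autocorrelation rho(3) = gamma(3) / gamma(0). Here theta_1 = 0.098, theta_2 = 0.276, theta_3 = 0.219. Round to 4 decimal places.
\rho(3) = 0.1932

For an MA(q) process with theta_0 = 1, the autocovariance is
  gamma(k) = sigma^2 * sum_{i=0..q-k} theta_i * theta_{i+k},
and rho(k) = gamma(k) / gamma(0). Sigma^2 cancels.
  numerator   = (1)*(0.219) = 0.219.
  denominator = (1)^2 + (0.098)^2 + (0.276)^2 + (0.219)^2 = 1.133741.
  rho(3) = 0.219 / 1.133741 = 0.1932.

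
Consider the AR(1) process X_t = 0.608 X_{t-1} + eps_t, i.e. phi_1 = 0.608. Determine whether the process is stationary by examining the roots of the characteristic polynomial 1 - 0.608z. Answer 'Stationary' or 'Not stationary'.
\text{Stationary}

The AR(p) characteristic polynomial is P(z) = 1 - 0.608z.
Stationarity requires all roots to lie outside the unit circle, i.e. |z| > 1 for every root.
This is linear in z: 1 + (-0.608) z = 0  =>  z = -1/(-0.608) = 1.644737,  |z| = 1.644737.
Moduli of all roots: 1.6447.
All moduli strictly greater than 1? Yes.
Verdict: Stationary.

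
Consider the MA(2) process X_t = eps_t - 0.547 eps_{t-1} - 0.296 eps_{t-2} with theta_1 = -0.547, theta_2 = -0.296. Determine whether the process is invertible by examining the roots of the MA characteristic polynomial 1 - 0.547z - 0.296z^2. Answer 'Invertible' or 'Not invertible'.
\text{Invertible}

The MA(q) characteristic polynomial is P(z) = 1 - 0.547z - 0.296z^2.
Invertibility requires all roots to lie outside the unit circle, i.e. |z| > 1 for every root.
Set 1 + (-0.547) z + (-0.296) z^2 = 0, i.e. a z^2 + b z + c = 0 with a = -0.296, b = -0.547, c = 1.
Discriminant D = b^2 - 4ac = (-0.547)^2 - 4*(-0.296)*1 = 0.299209 - (-1.184) = 1.483209.
D >= 0, so the roots are real: z = (-b +/- sqrt(D)) / (2a) = (0.547 +/- 1.217871) / (-0.592).
  z_1 = (0.547 + 1.217871) / (-0.592) = -2.9812,   |z_1| = 2.9812.
  z_2 = (0.547 - 1.217871) / (-0.592) = 1.1332,   |z_2| = 1.1332.
Moduli of all roots: 2.9812, 1.1332.
All moduli strictly greater than 1? Yes.
Verdict: Invertible.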